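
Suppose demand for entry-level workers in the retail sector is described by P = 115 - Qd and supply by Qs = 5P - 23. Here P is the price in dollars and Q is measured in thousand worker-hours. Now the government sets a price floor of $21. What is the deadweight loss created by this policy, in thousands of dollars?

Rearranging demand gives Qd = 115 - P. Equilibrium: 115 - P = 5P - 23, so 138 = 6P and P* = 23, Q* = 92.
Since 21 is below P* = 23, the floor does not bind and the free-market outcome prevails.
Since the control does not bind, no trades are prevented and deadweight loss is zero.

0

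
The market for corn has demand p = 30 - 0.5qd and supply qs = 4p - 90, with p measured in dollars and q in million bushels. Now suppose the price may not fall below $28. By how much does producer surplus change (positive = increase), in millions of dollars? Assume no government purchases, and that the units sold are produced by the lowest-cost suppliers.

7.5

Rearranging demand gives qd = 60 - 2p. Without the control the market clears where 60 - 2p = 4p - 90, i.e. p* = 25 and q* = 10.
The floor of 28 is above the equilibrium price 25, so it binds.
At p = 28: qd = 60 - 2·28 = 4 and qs = 4·28 - 90 = 22.
Producer surplus without the control is ½ · (25 - 22.5) · 10 = 12.5.
With the floor, 4 units are sold at 28. The supply price at q = 4 is 23.5, so PS = ½ · [(28 - 22.5) + (28 - 23.5)] · 4 = 20.
Change in producer surplus = 20 - 12.5 = 7.5.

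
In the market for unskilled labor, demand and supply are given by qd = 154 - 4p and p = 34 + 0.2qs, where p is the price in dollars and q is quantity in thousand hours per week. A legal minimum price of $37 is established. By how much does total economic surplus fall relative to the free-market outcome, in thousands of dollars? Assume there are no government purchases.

3.6

Rearranging supply gives qs = 5p - 170. Without the control the market clears where 154 - 4p = 5p - 170, i.e. p* = 36 and q* = 10.
Because the floor (37) lies above the market-clearing price, it is binding.
At p = 37: qd = 154 - 4·37 = 6 and qs = 5·37 - 170 = 15.
Quantity traded falls to 6. At q = 6 the demand price is (154 - 6)/4 = 37 and the supply price is (170 + 6)/5 = 35.2.
Deadweight loss = ½ · (37 - 35.2) · (10 - 6) = ½ · 1.8 · 4 = 3.6.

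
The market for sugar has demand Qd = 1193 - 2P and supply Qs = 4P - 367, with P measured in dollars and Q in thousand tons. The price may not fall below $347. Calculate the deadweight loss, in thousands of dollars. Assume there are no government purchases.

Equilibrium: 1193 - 2P = 4P - 367, so 1560 = 6P and P* = 260, Q* = 673.
Because the floor (347) lies above the market-clearing price, it is binding.
At P = 347: Qd = 1193 - 2·347 = 499 and Qs = 4·347 - 367 = 1021.
Quantity traded falls to 499. At Q = 499 the demand price is (1193 - 499)/2 = 347 and the supply price is (367 + 499)/4 = 216.5.
Deadweight loss = ½ · (347 - 216.5) · (673 - 499) = ½ · 130.5 · 174 = 11353.5.

11353.5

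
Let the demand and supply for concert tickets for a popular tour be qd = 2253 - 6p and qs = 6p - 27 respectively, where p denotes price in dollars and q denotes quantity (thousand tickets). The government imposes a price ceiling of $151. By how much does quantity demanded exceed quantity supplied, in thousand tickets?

468

Setting quantity demanded equal to quantity supplied, 2253 - 6p = 6p - 27, gives p* = 190 and q* = 1113.
Since 151 < 190, the ceiling is binding.
At p = 151: qd = 2253 - 6·151 = 1347 and qs = 6·151 - 27 = 879.
Shortage = qd - qs = 1347 - 879 = 468.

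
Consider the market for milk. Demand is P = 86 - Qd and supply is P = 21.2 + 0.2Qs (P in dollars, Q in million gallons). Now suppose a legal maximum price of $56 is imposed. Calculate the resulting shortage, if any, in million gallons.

0

Rearranging demand gives Qd = 86 - P; rearranging supply gives Qs = 5P - 106. Without the control the market clears where 86 - P = 5P - 106, i.e. P* = 32 and Q* = 54.
The ceiling of 56 is above the equilibrium price 32, so it is not binding; the market clears at P* = 32, Q* = 54.
Since the control does not bind, there is no shortage.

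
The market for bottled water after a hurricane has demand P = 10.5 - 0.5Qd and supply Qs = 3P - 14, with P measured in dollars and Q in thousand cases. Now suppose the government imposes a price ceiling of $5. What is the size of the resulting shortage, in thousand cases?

10

Rearranging demand gives Qd = 21 - 2P. Setting quantity demanded equal to quantity supplied, 21 - 2P = 3P - 14, gives P* = 7 and Q* = 7.
Because the ceiling (5) lies below the market-clearing price, it is binding.
At P = 5: Qd = 21 - 2·5 = 11 and Qs = 3·5 - 14 = 1.
Shortage = Qd - Qs = 11 - 1 = 10.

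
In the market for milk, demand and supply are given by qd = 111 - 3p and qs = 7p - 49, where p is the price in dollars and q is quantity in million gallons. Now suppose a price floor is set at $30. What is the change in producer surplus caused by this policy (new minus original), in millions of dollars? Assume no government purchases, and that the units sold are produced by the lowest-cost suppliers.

Without the control the market clears where 111 - 3p = 7p - 49, i.e. p* = 16 and q* = 63.
Because the floor (30) lies above the market-clearing price, it is binding.
At p = 30: qd = 111 - 3·30 = 21 and qs = 7·30 - 49 = 161.
Producer surplus without the control is ½ · (16 - 7) · 63 = 283.5.
With the floor, 21 units are sold at 30. The supply price at q = 21 is 10, so PS = ½ · [(30 - 7) + (30 - 10)] · 21 = 451.5.
Change in producer surplus = 451.5 - 283.5 = 168.

168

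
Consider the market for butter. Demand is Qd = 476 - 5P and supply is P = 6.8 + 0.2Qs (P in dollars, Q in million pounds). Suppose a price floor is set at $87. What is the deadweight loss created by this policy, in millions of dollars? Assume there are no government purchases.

Rearranging supply gives Qs = 5P - 34. Without the control the market clears where 476 - 5P = 5P - 34, i.e. P* = 51 and Q* = 221.
The floor of 87 is above the equilibrium price 51, so it binds.
At P = 87: Qd = 476 - 5·87 = 41 and Qs = 5·87 - 34 = 401.
Quantity traded falls to 41. At Q = 41 the demand price is (476 - 41)/5 = 87 and the supply price is (34 + 41)/5 = 15.
Deadweight loss = ½ · (87 - 15) · (221 - 41) = ½ · 72 · 180 = 6480.

6480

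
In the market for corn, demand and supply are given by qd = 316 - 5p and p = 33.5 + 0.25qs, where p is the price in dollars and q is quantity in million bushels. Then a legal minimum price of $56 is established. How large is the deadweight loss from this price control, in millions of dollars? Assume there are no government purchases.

202.5

Rearranging supply gives qs = 4p - 134. Setting quantity demanded equal to quantity supplied, 316 - 5p = 4p - 134, gives p* = 50 and q* = 66.
Because the floor (56) lies above the market-clearing price, it is binding.
At p = 56: qd = 316 - 5·56 = 36 and qs = 4·56 - 134 = 90.
Quantity traded falls to 36. At q = 36 the demand price is (316 - 36)/5 = 56 and the supply price is (134 + 36)/4 = 42.5.
Deadweight loss = ½ · (56 - 42.5) · (66 - 36) = ½ · 13.5 · 30 = 202.5.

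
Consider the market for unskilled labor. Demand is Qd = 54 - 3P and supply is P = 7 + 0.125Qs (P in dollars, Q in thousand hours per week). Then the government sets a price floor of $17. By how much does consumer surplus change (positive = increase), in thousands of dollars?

-94.5

Rearranging supply gives Qs = 8P - 56. In a free market, 54 - 3P = 8P - 56 gives the equilibrium P* = 10, Q* = 24.
Because the floor (17) lies above the market-clearing price, it is binding.
At P = 17: Qd = 54 - 3·17 = 3 and Qs = 8·17 - 56 = 80.
Consumer surplus without the control is ½ · (18 - 10) · 24 = 96.
With the floor, consumers buy 3 units at 17, so CS = ½ · (18 - 17) · 3 = 1.5.
Change in consumer surplus = 1.5 - 96 = -94.5.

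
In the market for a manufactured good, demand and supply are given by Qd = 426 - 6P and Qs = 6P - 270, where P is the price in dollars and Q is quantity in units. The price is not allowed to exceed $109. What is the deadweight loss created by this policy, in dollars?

Equilibrium: 426 - 6P = 6P - 270, so 696 = 12P and P* = 58, Q* = 78.
Since 109 is above P* = 58, the ceiling does not bind and the free-market outcome prevails.
Since the control does not bind, no trades are prevented and deadweight loss is zero.

0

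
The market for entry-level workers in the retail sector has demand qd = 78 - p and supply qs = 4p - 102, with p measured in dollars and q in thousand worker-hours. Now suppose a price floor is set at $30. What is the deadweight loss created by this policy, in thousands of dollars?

0

In a free market, 78 - p = 4p - 102 gives the equilibrium p* = 36, q* = 42.
Since 30 is below p* = 36, the floor does not bind and the free-market outcome prevails.
Since the control does not bind, no trades are prevented and deadweight loss is zero.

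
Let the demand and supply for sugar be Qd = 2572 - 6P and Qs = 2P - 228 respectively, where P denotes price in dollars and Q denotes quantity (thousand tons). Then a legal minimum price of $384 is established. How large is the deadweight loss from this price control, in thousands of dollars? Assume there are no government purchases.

Without the control the market clears where 2572 - 6P = 2P - 228, i.e. P* = 350 and Q* = 472.
Since 384 > 350, the floor is binding.
At P = 384: Qd = 2572 - 6·384 = 268 and Qs = 2·384 - 228 = 540.
Quantity traded falls to 268. At Q = 268 the demand price is (2572 - 268)/6 = 384 and the supply price is (228 + 268)/2 = 248.
Deadweight loss = ½ · (384 - 248) · (472 - 268) = ½ · 136 · 204 = 13872.

13872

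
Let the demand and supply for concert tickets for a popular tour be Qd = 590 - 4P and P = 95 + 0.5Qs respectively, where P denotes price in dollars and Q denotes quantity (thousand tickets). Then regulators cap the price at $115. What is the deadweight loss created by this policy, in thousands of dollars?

337.5

Rearranging supply gives Qs = 2P - 190. Equilibrium: 590 - 4P = 2P - 190, so 780 = 6P and P* = 130, Q* = 70.
The ceiling of 115 is below the equilibrium price 130, so it binds.
At P = 115: Qd = 590 - 4·115 = 130 and Qs = 2·115 - 190 = 40.
Quantity traded falls to 40. At Q = 40 the demand price is (590 - 40)/4 = 137.5 and the supply price is (190 + 40)/2 = 115.
Deadweight loss = ½ · (137.5 - 115) · (70 - 40) = ½ · 22.5 · 30 = 337.5.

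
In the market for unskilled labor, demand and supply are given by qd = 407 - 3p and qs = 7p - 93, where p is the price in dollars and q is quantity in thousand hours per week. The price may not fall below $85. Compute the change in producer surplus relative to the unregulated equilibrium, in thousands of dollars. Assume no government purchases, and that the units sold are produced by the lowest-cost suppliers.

4532.5

In a free market, 407 - 3p = 7p - 93 gives the equilibrium p* = 50, q* = 257.
Since 85 > 50, the floor is binding.
At p = 85: qd = 407 - 3·85 = 152 and qs = 7·85 - 93 = 502.
Producer surplus without the control is ½ · (50 - 93/7) · 257 = 66049/14.
With the floor, 152 units are sold at 85. The supply price at q = 152 is 35, so PS = ½ · [(85 - 93/7) + (85 - 35)] · 152 = 64752/7.
Change in producer surplus = 64752/7 - 66049/14 = 4532.5.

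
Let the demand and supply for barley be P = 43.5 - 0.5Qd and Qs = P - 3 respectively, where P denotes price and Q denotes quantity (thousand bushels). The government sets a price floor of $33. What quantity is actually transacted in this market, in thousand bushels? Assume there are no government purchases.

21

Rearranging demand gives Qd = 87 - 2P. Without the control the market clears where 87 - 2P = P - 3, i.e. P* = 30 and Q* = 27.
The floor of 33 is above the equilibrium price 30, so it binds.
At P = 33: Qd = 87 - 2·33 = 21 and Qs = 33 - 3 = 30.
The quantity actually transacted is the short side, demand: 21.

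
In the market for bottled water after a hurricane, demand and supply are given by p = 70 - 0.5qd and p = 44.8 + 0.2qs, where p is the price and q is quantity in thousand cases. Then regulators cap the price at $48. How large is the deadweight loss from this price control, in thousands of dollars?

140

Rearranging demand gives qd = 140 - 2p; rearranging supply gives qs = 5p - 224. In a free market, 140 - 2p = 5p - 224 gives the equilibrium p* = 52, q* = 36.
Because the ceiling (48) lies below the market-clearing price, it is binding.
At p = 48: qd = 140 - 2·48 = 44 and qs = 5·48 - 224 = 16.
Quantity traded falls to 16. At q = 16 the demand price is (140 - 16)/2 = 62 and the supply price is (224 + 16)/5 = 48.
Deadweight loss = ½ · (62 - 48) · (36 - 16) = ½ · 14 · 20 = 140.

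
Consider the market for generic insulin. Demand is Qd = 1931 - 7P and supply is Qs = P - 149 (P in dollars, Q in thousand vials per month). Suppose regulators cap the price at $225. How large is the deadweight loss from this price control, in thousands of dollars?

700

Equilibrium: 1931 - 7P = P - 149, so 2080 = 8P and P* = 260, Q* = 111.
Since 225 < 260, the ceiling is binding.
At P = 225: Qd = 1931 - 7·225 = 356 and Qs = 225 - 149 = 76.
Quantity traded falls to 76. At Q = 76 the demand price is (1931 - 76)/7 = 265 and the supply price is 149 + 76 = 225.
Deadweight loss = ½ · (265 - 225) · (111 - 76) = ½ · 40 · 35 = 700.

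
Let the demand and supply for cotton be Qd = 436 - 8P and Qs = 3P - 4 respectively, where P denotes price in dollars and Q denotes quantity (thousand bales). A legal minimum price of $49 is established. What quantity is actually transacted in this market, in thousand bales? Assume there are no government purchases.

In a free market, 436 - 8P = 3P - 4 gives the equilibrium P* = 40, Q* = 116.
The floor of 49 is above the equilibrium price 40, so it binds.
At P = 49: Qd = 436 - 8·49 = 44 and Qs = 3·49 - 4 = 143.
The quantity actually transacted is the short side, demand: 44.

44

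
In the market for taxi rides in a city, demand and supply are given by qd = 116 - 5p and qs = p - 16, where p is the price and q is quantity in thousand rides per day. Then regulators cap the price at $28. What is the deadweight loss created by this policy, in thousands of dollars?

0

Setting quantity demanded equal to quantity supplied, 116 - 5p = p - 16, gives p* = 22 and q* = 6.
The ceiling of 28 is above the equilibrium price 22, so it is not binding; the market clears at p* = 22, q* = 6.
Since the control does not bind, no trades are prevented and deadweight loss is zero.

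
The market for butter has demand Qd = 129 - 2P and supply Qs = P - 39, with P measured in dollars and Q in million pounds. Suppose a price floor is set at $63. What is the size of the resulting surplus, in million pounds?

21

Without the control the market clears where 129 - 2P = P - 39, i.e. P* = 56 and Q* = 17.
Since 63 > 56, the floor is binding.
At P = 63: Qd = 129 - 2·63 = 3 and Qs = 63 - 39 = 24.
Surplus = Qs - Qd = 24 - 3 = 21.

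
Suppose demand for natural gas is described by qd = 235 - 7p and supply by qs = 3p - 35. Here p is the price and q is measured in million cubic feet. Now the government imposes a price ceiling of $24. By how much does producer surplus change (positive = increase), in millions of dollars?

Without the control the market clears where 235 - 7p = 3p - 35, i.e. p* = 27 and q* = 46.
The ceiling of 24 is below the equilibrium price 27, so it binds.
At p = 24: qd = 235 - 7·24 = 67 and qs = 3·24 - 35 = 37.
Producer surplus without the control is ½ · (27 - 35/3) · 46 = 1058/3.
With the ceiling, producers sell 37 units at 24, so PS = ½ · (24 - 35/3) · 37 = 1369/6.
Change in producer surplus = 1369/6 - 1058/3 = -124.5.

-124.5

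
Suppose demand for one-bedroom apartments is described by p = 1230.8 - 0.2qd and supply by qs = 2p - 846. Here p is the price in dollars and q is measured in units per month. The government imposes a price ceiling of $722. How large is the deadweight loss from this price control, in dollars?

Rearranging demand gives qd = 6154 - 5p. In a free market, 6154 - 5p = 2p - 846 gives the equilibrium p* = 1000, q* = 1154.
Because the ceiling (722) lies below the market-clearing price, it is binding.
At p = 722: qd = 6154 - 5·722 = 2544 and qs = 2·722 - 846 = 598.
Quantity traded falls to 598. At q = 598 the demand price is (6154 - 598)/5 = 1111.2 and the supply price is (846 + 598)/2 = 722.
Deadweight loss = ½ · (1111.2 - 722) · (1154 - 598) = ½ · 389.2 · 556 = 108197.6.

108197.6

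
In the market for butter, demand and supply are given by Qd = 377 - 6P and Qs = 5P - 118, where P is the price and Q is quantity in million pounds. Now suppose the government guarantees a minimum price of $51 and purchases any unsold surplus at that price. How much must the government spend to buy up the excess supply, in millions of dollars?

3366

Equilibrium: 377 - 6P = 5P - 118, so 495 = 11P and P* = 45, Q* = 107.
Because the floor (51) lies above the market-clearing price, it is binding.
At P = 51: Qd = 377 - 6·51 = 71 and Qs = 5·51 - 118 = 137.
Surplus = Qs - Qd = 66.
Government expenditure = surplus × support price = 66 × 51 = 3366.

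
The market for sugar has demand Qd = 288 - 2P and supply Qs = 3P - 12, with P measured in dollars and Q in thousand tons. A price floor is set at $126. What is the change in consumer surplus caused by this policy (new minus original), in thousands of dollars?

-6732

Equilibrium: 288 - 2P = 3P - 12, so 300 = 5P and P* = 60, Q* = 168.
The floor of 126 is above the equilibrium price 60, so it binds.
At P = 126: Qd = 288 - 2·126 = 36 and Qs = 3·126 - 12 = 366.
Consumer surplus without the control is ½ · (144 - 60) · 168 = 7056.
With the floor, consumers buy 36 units at 126, so CS = ½ · (144 - 126) · 36 = 324.
Change in consumer surplus = 324 - 7056 = -6732.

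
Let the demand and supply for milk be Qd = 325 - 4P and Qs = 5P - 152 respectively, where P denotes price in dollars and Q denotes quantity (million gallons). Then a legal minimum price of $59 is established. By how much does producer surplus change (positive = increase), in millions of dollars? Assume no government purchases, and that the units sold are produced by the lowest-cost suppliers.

476.4

In a free market, 325 - 4P = 5P - 152 gives the equilibrium P* = 53, Q* = 113.
Since 59 > 53, the floor is binding.
At P = 59: Qd = 325 - 4·59 = 89 and Qs = 5·59 - 152 = 143.
Producer surplus without the control is ½ · (53 - 30.4) · 113 = 1276.9.
With the floor, 89 units are sold at 59. The supply price at Q = 89 is 48.2, so PS = ½ · [(59 - 30.4) + (59 - 48.2)] · 89 = 1753.3.
Change in producer surplus = 1753.3 - 1276.9 = 476.4.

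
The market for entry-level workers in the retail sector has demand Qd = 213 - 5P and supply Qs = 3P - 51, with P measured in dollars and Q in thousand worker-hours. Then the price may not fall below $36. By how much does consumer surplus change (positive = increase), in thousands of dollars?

-121.5

Equilibrium: 213 - 5P = 3P - 51, so 264 = 8P and P* = 33, Q* = 48.
Since 36 > 33, the floor is binding.
At P = 36: Qd = 213 - 5·36 = 33 and Qs = 3·36 - 51 = 57.
Consumer surplus without the control is ½ · (42.6 - 33) · 48 = 230.4.
With the floor, consumers buy 33 units at 36, so CS = ½ · (42.6 - 36) · 33 = 108.9.
Change in consumer surplus = 108.9 - 230.4 = -121.5.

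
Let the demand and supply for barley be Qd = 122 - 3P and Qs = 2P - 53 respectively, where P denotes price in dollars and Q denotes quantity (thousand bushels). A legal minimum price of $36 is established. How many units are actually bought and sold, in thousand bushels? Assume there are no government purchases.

14

Setting quantity demanded equal to quantity supplied, 122 - 3P = 2P - 53, gives P* = 35 and Q* = 17.
Since 36 > 35, the floor is binding.
At P = 36: Qd = 122 - 3·36 = 14 and Qs = 2·36 - 53 = 19.
The quantity actually transacted is the short side, demand: 14.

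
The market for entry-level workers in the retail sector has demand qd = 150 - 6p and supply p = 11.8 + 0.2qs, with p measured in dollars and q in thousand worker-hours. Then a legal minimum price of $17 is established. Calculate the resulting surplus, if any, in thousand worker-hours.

0

Rearranging supply gives qs = 5p - 59. Setting quantity demanded equal to quantity supplied, 150 - 6p = 5p - 59, gives p* = 19 and q* = 36.
The floor of 17 is below the equilibrium price 19, so it is not binding; the market clears at p* = 19, q* = 36.
Since the control does not bind, there is no surplus.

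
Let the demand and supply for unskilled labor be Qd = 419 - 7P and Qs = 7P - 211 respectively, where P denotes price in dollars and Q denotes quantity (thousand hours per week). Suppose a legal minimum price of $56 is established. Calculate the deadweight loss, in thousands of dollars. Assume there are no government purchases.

Without the control the market clears where 419 - 7P = 7P - 211, i.e. P* = 45 and Q* = 104.
The floor of 56 is above the equilibrium price 45, so it binds.
At P = 56: Qd = 419 - 7·56 = 27 and Qs = 7·56 - 211 = 181.
Quantity traded falls to 27. At Q = 27 the demand price is (419 - 27)/7 = 56 and the supply price is (211 + 27)/7 = 34.
Deadweight loss = ½ · (56 - 34) · (104 - 27) = ½ · 22 · 77 = 847.

847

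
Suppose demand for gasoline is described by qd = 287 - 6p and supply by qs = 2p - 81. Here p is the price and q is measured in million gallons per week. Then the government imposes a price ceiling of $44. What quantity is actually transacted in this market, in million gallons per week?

Without the control the market clears where 287 - 6p = 2p - 81, i.e. p* = 46 and q* = 11.
Because the ceiling (44) lies below the market-clearing price, it is binding.
At p = 44: qd = 287 - 6·44 = 23 and qs = 2·44 - 81 = 7.
The quantity actually transacted is the short side, supply: 7.

7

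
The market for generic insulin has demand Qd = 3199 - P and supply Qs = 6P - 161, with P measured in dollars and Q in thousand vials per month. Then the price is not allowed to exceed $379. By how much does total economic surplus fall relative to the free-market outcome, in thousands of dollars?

Equilibrium: 3199 - P = 6P - 161, so 3360 = 7P and P* = 480, Q* = 2719.
The ceiling of 379 is below the equilibrium price 480, so it binds.
At P = 379: Qd = 3199 - 379 = 2820 and Qs = 6·379 - 161 = 2113.
Quantity traded falls to 2113. At Q = 2113 the demand price is 3199 - 2113 = 1086 and the supply price is (161 + 2113)/6 = 379.
Deadweight loss = ½ · (1086 - 379) · (2719 - 2113) = ½ · 707 · 606 = 214221.

214221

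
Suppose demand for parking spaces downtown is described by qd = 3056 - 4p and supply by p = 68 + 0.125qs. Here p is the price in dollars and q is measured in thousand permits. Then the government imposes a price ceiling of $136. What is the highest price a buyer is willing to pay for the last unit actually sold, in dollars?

628

Rearranging supply gives qs = 8p - 544. In a free market, 3056 - 4p = 8p - 544 gives the equilibrium p* = 300, q* = 1856.
Because the ceiling (136) lies below the market-clearing price, it is binding.
At p = 136: qd = 3056 - 4·136 = 2512 and qs = 8·136 - 544 = 544.
Only 544 units reach the market. On the demand curve, the marginal buyer's willingness to pay at q = 544 is (3056 - 544)/4 = 628.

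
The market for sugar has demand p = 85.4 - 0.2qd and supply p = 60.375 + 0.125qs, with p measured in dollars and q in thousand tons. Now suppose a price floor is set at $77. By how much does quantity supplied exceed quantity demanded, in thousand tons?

91

Rearranging demand gives qd = 427 - 5p; rearranging supply gives qs = 8p - 483. In a free market, 427 - 5p = 8p - 483 gives the equilibrium p* = 70, q* = 77.
Because the floor (77) lies above the market-clearing price, it is binding.
At p = 77: qd = 427 - 5·77 = 42 and qs = 8·77 - 483 = 133.
Surplus = qs - qd = 133 - 42 = 91.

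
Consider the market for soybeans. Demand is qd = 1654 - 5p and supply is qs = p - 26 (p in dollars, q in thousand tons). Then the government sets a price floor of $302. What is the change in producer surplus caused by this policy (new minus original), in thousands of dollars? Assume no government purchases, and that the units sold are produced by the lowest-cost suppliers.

-2882

Without the control the market clears where 1654 - 5p = p - 26, i.e. p* = 280 and q* = 254.
Because the floor (302) lies above the market-clearing price, it is binding.
At p = 302: qd = 1654 - 5·302 = 144 and qs = 302 - 26 = 276.
Producer surplus without the control is ½ · (280 - 26) · 254 = 32258.
With the floor, 144 units are sold at 302. The supply price at q = 144 is 170, so PS = ½ · [(302 - 26) + (302 - 170)] · 144 = 29376.
Change in producer surplus = 29376 - 32258 = -2882.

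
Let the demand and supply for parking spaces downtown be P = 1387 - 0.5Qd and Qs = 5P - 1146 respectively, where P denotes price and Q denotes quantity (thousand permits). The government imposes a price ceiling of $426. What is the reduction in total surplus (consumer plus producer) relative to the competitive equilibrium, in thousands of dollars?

157115

Rearranging demand gives Qd = 2774 - 2P. Setting quantity demanded equal to quantity supplied, 2774 - 2P = 5P - 1146, gives P* = 560 and Q* = 1654.
Because the ceiling (426) lies below the market-clearing price, it is binding.
At P = 426: Qd = 2774 - 2·426 = 1922 and Qs = 5·426 - 1146 = 984.
Quantity traded falls to 984. At Q = 984 the demand price is (2774 - 984)/2 = 895 and the supply price is (1146 + 984)/5 = 426.
Deadweight loss = ½ · (895 - 426) · (1654 - 984) = ½ · 469 · 670 = 157115.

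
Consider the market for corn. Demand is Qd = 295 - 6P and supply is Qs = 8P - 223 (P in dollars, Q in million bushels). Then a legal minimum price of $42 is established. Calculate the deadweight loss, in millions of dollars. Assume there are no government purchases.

In a free market, 295 - 6P = 8P - 223 gives the equilibrium P* = 37, Q* = 73.
Because the floor (42) lies above the market-clearing price, it is binding.
At P = 42: Qd = 295 - 6·42 = 43 and Qs = 8·42 - 223 = 113.
Quantity traded falls to 43. At Q = 43 the demand price is (295 - 43)/6 = 42 and the supply price is (223 + 43)/8 = 33.25.
Deadweight loss = ½ · (42 - 33.25) · (73 - 43) = ½ · 8.75 · 30 = 131.25.

131.25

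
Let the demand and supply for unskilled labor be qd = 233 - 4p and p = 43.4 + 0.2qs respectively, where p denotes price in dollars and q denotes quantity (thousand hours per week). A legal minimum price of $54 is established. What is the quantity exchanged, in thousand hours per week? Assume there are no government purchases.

17

Rearranging supply gives qs = 5p - 217. Without the control the market clears where 233 - 4p = 5p - 217, i.e. p* = 50 and q* = 33.
Because the floor (54) lies above the market-clearing price, it is binding.
At p = 54: qd = 233 - 4·54 = 17 and qs = 5·54 - 217 = 53.
The quantity actually transacted is the short side, demand: 17.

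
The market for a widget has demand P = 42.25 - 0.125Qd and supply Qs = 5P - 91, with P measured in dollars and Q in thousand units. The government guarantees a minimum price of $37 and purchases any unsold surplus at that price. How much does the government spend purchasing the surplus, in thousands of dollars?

Rearranging demand gives Qd = 338 - 8P. Equilibrium: 338 - 8P = 5P - 91, so 429 = 13P and P* = 33, Q* = 74.
Since 37 > 33, the floor is binding.
At P = 37: Qd = 338 - 8·37 = 42 and Qs = 5·37 - 91 = 94.
Surplus = Qs - Qd = 52.
Government expenditure = surplus × support price = 52 × 37 = 1924.

1924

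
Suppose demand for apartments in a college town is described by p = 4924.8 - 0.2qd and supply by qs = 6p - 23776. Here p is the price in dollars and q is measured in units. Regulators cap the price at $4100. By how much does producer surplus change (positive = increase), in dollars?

-517200

Rearranging demand gives qd = 24624 - 5p. Setting quantity demanded equal to quantity supplied, 24624 - 5p = 6p - 23776, gives p* = 4400 and q* = 2624.
Because the ceiling (4100) lies below the market-clearing price, it is binding.
At p = 4100: qd = 24624 - 5·4100 = 4124 and qs = 6·4100 - 23776 = 824.
Producer surplus without the control is ½ · (4400 - 11888/3) · 2624 = 1721344/3.
With the ceiling, producers sell 824 units at 4100, so PS = ½ · (4100 - 11888/3) · 824 = 169744/3.
Change in producer surplus = 169744/3 - 1721344/3 = -517200.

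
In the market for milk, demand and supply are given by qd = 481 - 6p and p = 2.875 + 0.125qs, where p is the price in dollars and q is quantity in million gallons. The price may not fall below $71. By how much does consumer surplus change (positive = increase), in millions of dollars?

-5600

Rearranging supply gives qs = 8p - 23. Setting quantity demanded equal to quantity supplied, 481 - 6p = 8p - 23, gives p* = 36 and q* = 265.
Since 71 > 36, the floor is binding.
At p = 71: qd = 481 - 6·71 = 55 and qs = 8·71 - 23 = 545.
Consumer surplus without the control is ½ · (481/6 - 36) · 265 = 70225/12.
With the floor, consumers buy 55 units at 71, so CS = ½ · (481/6 - 71) · 55 = 3025/12.
Change in consumer surplus = 3025/12 - 70225/12 = -5600.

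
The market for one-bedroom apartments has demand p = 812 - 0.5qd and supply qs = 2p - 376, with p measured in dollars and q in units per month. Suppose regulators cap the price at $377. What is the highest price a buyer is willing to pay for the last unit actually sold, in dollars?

623

Rearranging demand gives qd = 1624 - 2p. Equilibrium: 1624 - 2p = 2p - 376, so 2000 = 4p and p* = 500, q* = 624.
Since 377 < 500, the ceiling is binding.
At p = 377: qd = 1624 - 2·377 = 870 and qs = 2·377 - 376 = 378.
Only 378 units reach the market. On the demand curve, the marginal buyer's willingness to pay at q = 378 is (1624 - 378)/2 = 623.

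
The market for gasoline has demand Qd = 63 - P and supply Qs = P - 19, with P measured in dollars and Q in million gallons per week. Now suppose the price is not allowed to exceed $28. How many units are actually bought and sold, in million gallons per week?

Equilibrium: 63 - P = P - 19, so 82 = 2P and P* = 41, Q* = 22.
The ceiling of 28 is below the equilibrium price 41, so it binds.
At P = 28: Qd = 63 - 28 = 35 and Qs = 28 - 19 = 9.
The quantity actually transacted is the short side, supply: 9.

9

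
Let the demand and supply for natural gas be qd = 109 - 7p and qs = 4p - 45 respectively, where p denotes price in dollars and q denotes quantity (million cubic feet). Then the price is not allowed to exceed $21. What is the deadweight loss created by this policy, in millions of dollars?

Without the control the market clears where 109 - 7p = 4p - 45, i.e. p* = 14 and q* = 11.
The ceiling of 21 is above the equilibrium price 14, so it is not binding; the market clears at p* = 14, q* = 11.
Since the control does not bind, no trades are prevented and deadweight loss is zero.

0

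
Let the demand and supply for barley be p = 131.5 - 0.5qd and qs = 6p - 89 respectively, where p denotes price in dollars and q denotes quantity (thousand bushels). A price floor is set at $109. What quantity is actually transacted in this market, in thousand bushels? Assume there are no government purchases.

Rearranging demand gives qd = 263 - 2p. Without the control the market clears where 263 - 2p = 6p - 89, i.e. p* = 44 and q* = 175.
Since 109 > 44, the floor is binding.
At p = 109: qd = 263 - 2·109 = 45 and qs = 6·109 - 89 = 565.
The quantity actually transacted is the short side, demand: 45.

45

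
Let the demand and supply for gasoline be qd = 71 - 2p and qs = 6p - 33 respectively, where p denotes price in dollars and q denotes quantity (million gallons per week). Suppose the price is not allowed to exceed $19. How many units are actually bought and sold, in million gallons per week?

45

In a free market, 71 - 2p = 6p - 33 gives the equilibrium p* = 13, q* = 45.
Since 19 is above p* = 13, the ceiling does not bind and the free-market outcome prevails.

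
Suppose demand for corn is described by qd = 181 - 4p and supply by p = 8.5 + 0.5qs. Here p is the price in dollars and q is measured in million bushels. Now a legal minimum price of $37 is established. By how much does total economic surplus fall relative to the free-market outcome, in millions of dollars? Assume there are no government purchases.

Rearranging supply gives qs = 2p - 17. Equilibrium: 181 - 4p = 2p - 17, so 198 = 6p and p* = 33, q* = 49.
The floor of 37 is above the equilibrium price 33, so it binds.
At p = 37: qd = 181 - 4·37 = 33 and qs = 2·37 - 17 = 57.
Quantity traded falls to 33. At q = 33 the demand price is (181 - 33)/4 = 37 and the supply price is (17 + 33)/2 = 25.
Deadweight loss = ½ · (37 - 25) · (49 - 33) = ½ · 12 · 16 = 96.

96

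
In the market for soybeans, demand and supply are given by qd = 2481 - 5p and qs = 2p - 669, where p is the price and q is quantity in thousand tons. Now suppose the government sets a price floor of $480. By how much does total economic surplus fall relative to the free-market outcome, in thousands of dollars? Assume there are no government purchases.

7875

Setting quantity demanded equal to quantity supplied, 2481 - 5p = 2p - 669, gives p* = 450 and q* = 231.
The floor of 480 is above the equilibrium price 450, so it binds.
At p = 480: qd = 2481 - 5·480 = 81 and qs = 2·480 - 669 = 291.
Quantity traded falls to 81. At q = 81 the demand price is (2481 - 81)/5 = 480 and the supply price is (669 + 81)/2 = 375.
Deadweight loss = ½ · (480 - 375) · (231 - 81) = ½ · 105 · 150 = 7875.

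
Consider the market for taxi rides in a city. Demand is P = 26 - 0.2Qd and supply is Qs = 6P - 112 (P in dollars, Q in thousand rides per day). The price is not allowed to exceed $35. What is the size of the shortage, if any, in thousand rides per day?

Rearranging demand gives Qd = 130 - 5P. Without the control the market clears where 130 - 5P = 6P - 112, i.e. P* = 22 and Q* = 20.
Since 35 is above P* = 22, the ceiling does not bind and the free-market outcome prevails.
Since the control does not bind, there is no shortage.

0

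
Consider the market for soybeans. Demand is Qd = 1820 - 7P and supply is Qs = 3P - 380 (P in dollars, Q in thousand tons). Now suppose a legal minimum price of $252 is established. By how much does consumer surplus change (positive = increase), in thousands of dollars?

-5376

Equilibrium: 1820 - 7P = 3P - 380, so 2200 = 10P and P* = 220, Q* = 280.
The floor of 252 is above the equilibrium price 220, so it binds.
At P = 252: Qd = 1820 - 7·252 = 56 and Qs = 3·252 - 380 = 376.
Consumer surplus without the control is ½ · (260 - 220) · 280 = 5600.
With the floor, consumers buy 56 units at 252, so CS = ½ · (260 - 252) · 56 = 224.
Change in consumer surplus = 224 - 5600 = -5376.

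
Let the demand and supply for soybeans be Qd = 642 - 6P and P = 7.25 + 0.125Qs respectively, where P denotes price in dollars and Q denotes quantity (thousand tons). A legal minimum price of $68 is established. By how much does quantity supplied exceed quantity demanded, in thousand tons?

252

Rearranging supply gives Qs = 8P - 58. Without the control the market clears where 642 - 6P = 8P - 58, i.e. P* = 50 and Q* = 342.
The floor of 68 is above the equilibrium price 50, so it binds.
At P = 68: Qd = 642 - 6·68 = 234 and Qs = 8·68 - 58 = 486.
Surplus = Qs - Qd = 486 - 234 = 252.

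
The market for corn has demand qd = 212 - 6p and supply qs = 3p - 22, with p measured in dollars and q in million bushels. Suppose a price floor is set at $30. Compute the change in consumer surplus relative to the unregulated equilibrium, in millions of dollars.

-176

Without the control the market clears where 212 - 6p = 3p - 22, i.e. p* = 26 and q* = 56.
Because the floor (30) lies above the market-clearing price, it is binding.
At p = 30: qd = 212 - 6·30 = 32 and qs = 3·30 - 22 = 68.
Consumer surplus without the control is ½ · (106/3 - 26) · 56 = 784/3.
With the floor, consumers buy 32 units at 30, so CS = ½ · (106/3 - 30) · 32 = 256/3.
Change in consumer surplus = 256/3 - 784/3 = -176.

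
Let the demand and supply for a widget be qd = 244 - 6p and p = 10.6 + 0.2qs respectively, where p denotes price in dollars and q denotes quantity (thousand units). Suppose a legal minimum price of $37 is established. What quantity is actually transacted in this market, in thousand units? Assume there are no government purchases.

Rearranging supply gives qs = 5p - 53. Setting quantity demanded equal to quantity supplied, 244 - 6p = 5p - 53, gives p* = 27 and q* = 82.
Since 37 > 27, the floor is binding.
At p = 37: qd = 244 - 6·37 = 22 and qs = 5·37 - 53 = 132.
The quantity actually transacted is the short side, demand: 22.

22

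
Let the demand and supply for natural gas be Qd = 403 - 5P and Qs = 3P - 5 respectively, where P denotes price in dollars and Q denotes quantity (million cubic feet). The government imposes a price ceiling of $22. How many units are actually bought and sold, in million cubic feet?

Equilibrium: 403 - 5P = 3P - 5, so 408 = 8P and P* = 51, Q* = 148.
The ceiling of 22 is below the equilibrium price 51, so it binds.
At P = 22: Qd = 403 - 5·22 = 293 and Qs = 3·22 - 5 = 61.
The quantity actually transacted is the short side, supply: 61.

61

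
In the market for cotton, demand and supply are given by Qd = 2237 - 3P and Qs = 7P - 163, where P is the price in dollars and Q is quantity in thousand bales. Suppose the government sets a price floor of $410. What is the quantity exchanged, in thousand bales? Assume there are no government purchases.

Setting quantity demanded equal to quantity supplied, 2237 - 3P = 7P - 163, gives P* = 240 and Q* = 1517.
Because the floor (410) lies above the market-clearing price, it is binding.
At P = 410: Qd = 2237 - 3·410 = 1007 and Qs = 7·410 - 163 = 2707.
The quantity actually transacted is the short side, demand: 1007.

1007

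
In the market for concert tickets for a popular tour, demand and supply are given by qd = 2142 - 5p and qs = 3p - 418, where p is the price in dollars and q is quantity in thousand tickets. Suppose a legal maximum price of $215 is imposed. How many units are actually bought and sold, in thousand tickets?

In a free market, 2142 - 5p = 3p - 418 gives the equilibrium p* = 320, q* = 542.
Since 215 < 320, the ceiling is binding.
At p = 215: qd = 2142 - 5·215 = 1067 and qs = 3·215 - 418 = 227.
The quantity actually transacted is the short side, supply: 227.

227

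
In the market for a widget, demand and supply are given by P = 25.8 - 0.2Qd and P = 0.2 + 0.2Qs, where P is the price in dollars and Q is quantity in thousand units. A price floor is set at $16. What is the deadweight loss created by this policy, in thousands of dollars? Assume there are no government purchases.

Rearranging demand gives Qd = 129 - 5P; rearranging supply gives Qs = 5P - 1. Equilibrium: 129 - 5P = 5P - 1, so 130 = 10P and P* = 13, Q* = 64.
Since 16 > 13, the floor is binding.
At P = 16: Qd = 129 - 5·16 = 49 and Qs = 5·16 - 1 = 79.
Quantity traded falls to 49. At Q = 49 the demand price is (129 - 49)/5 = 16 and the supply price is (1 + 49)/5 = 10.
Deadweight loss = ½ · (16 - 10) · (64 - 49) = ½ · 6 · 15 = 45.

45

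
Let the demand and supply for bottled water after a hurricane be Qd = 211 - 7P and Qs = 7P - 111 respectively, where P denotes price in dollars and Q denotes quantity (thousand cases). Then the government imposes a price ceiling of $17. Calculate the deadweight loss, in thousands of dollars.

Equilibrium: 211 - 7P = 7P - 111, so 322 = 14P and P* = 23, Q* = 50.
Because the ceiling (17) lies below the market-clearing price, it is binding.
At P = 17: Qd = 211 - 7·17 = 92 and Qs = 7·17 - 111 = 8.
Quantity traded falls to 8. At Q = 8 the demand price is (211 - 8)/7 = 29 and the supply price is (111 + 8)/7 = 17.
Deadweight loss = ½ · (29 - 17) · (50 - 8) = ½ · 12 · 42 = 252.

252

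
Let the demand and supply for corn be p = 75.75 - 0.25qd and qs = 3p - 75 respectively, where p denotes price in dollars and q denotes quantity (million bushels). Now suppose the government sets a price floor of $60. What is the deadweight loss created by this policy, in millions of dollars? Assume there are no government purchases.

168

Rearranging demand gives qd = 303 - 4p. In a free market, 303 - 4p = 3p - 75 gives the equilibrium p* = 54, q* = 87.
The floor of 60 is above the equilibrium price 54, so it binds.
At p = 60: qd = 303 - 4·60 = 63 and qs = 3·60 - 75 = 105.
Quantity traded falls to 63. At q = 63 the demand price is (303 - 63)/4 = 60 and the supply price is (75 + 63)/3 = 46.
Deadweight loss = ½ · (60 - 46) · (87 - 63) = ½ · 14 · 24 = 168.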